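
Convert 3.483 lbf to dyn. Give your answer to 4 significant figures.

1.549 × 10^6 dyn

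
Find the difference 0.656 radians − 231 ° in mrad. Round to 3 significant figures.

0.656 rad = 656.000 mrad and 231 ° = 4031.71 mrad.
656.000 − 4031.71 ≈ -3380 mrad.

-3380 mrad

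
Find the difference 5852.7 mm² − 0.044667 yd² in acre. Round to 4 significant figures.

5852.7 mm² = 1.44623 × 10^-6 acre and 0.044667 yd² = 9.22872 × 10^-6 acre.
1.44623 × 10^-6 − 9.22872 × 10^-6 ≈ -7.782 × 10^-6 acre.

-7.782 × 10^-6 acre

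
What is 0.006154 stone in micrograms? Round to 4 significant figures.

1 stone = 6.35029 × 10^9 micrograms.
So 0.006154 × 6.35029 × 10^9 ≈ 3.908 × 10^7 μg.

3.908 × 10^7 micrograms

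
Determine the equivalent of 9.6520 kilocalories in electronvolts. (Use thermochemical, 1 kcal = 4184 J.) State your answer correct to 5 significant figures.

2.5206e+23 eV

1 kilocalorie = 2.61145e+22 electronvolts.
So 9.6520 × 2.61145e+22 ≈ 2.5206e+23 eV.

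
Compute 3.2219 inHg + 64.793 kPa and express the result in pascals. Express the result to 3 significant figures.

3.2219 inHg = 10910.6 Pa and 64.793 kPa = 64793.0 Pa.
10910.6 + 64793.0 ≈ 75700 Pa.

75700 Pa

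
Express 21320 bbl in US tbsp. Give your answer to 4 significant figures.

2.292e+8 US tablespoons

1 bbl = 10752.0 US tablespoons.
Then 21320 × 10752.0 ≈ 2.292e+8 US tbsp.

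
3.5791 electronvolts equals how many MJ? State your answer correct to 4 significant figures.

1 electronvolt = 1.60218e-25 MJ.
3.5791 × 1.60218e-25 ≈ 5.734e-25 MJ.

5.734e-25 MJ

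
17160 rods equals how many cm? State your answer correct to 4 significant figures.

8.630 × 10^6 cm

1 rod = 502.920 cm.
So 17160 × 502.920 ≈ 8.630 × 10^6 cm.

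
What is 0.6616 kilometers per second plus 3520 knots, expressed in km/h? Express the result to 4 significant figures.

0.6616 km/s = 2381.76 km/h and 3520 kn = 6519.04 km/h.
2381.76 + 6519.04 ≈ 8901 km/h.

8901 kilometers per hour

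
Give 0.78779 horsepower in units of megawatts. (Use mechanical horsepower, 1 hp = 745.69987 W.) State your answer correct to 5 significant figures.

1 hp = 0.0007456999 megawatts.
0.78779 × 0.0007456999 ≈ 0.00058745 MW.

0.00058745 MW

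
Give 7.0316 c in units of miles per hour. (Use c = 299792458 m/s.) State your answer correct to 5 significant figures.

1 c = 6.70617e+8 mph.
Then 7.0316 × 6.70617e+8 ≈ 4.7155e+9 mph.

4.7155e+9 miles per hour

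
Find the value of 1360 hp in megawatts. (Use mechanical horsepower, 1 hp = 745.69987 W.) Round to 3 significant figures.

1.01 MW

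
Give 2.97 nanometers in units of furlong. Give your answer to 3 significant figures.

1.48e-11 furlong

1 nanometer = 4.97097e-12 furlong.
2.97 × 4.97097e-12 ≈ 1.48e-11 furlong.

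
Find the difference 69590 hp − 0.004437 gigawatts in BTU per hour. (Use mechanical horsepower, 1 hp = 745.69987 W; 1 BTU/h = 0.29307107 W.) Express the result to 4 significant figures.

69590 hp = 1.77067e+8 BTU/h and 0.004437 GW = 1.51397e+7 BTU/h.
1.77067e+8 − 1.51397e+7 ≈ 1.619e+8 BTU/h.

1.619e+8 BTU per hour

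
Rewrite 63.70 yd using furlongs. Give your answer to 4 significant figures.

0.2895 furlong

1 yd = 0.00454545 furlong.
Thus 63.70 × 0.00454545 ≈ 0.2895 furlong.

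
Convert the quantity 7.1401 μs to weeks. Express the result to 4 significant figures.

1.181e-11 wk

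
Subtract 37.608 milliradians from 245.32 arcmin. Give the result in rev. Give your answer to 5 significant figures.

245.32 arcmin = 0.0113574 rev and 37.608 mrad = 0.00598550 rev.
0.0113574 − 0.00598550 ≈ 0.0053719 rev.

0.0053719 rev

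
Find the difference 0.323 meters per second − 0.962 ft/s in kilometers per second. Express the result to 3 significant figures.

2.98e-5 km/s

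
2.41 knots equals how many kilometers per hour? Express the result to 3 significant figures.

1 knot = 1.85200 km/h.
2.41 × 1.85200 ≈ 4.46 km/h.

4.46 kilometers per hour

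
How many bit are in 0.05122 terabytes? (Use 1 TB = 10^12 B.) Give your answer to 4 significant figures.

4.098e+11 bits

1 TB = 8.00000e+12 bit.
Then 0.05122 × 8.00000e+12 ≈ 4.098e+11 bit.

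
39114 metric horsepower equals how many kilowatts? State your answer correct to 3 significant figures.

1 metric horsepower = 0.735499 kW.
Then 39114 × 0.735499 ≈ 28800 kW.

28800 kW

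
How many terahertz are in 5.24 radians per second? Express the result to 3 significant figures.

1 rad/s = 1.59155e-13 THz.
5.24 × 1.59155e-13 ≈ 8.34e-13 THz.

8.34e-13 terahertz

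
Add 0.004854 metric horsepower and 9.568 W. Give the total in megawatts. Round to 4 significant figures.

0.004854 PS = 3.57011e-6 MW and 9.568 W = 9.56800e-6 MW.
3.57011e-6 + 9.56800e-6 ≈ 1.314e-5 MW.

1.314e-5 MW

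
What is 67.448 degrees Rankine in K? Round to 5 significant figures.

37.471 K

°R = K × 9/5.
Applying the formula gives 37.471 K.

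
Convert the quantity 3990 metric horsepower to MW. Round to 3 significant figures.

2.93 MW

1 metric horsepower = 0.000735499 MW.
3990 × 0.000735499 ≈ 2.93 MW.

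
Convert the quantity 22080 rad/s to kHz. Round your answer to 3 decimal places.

1 rad/s = 0.000159155 kHz.
So 22080 × 0.000159155 ≈ 3.514 kHz.

3.514 kHz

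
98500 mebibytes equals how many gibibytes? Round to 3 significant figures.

96.2 GiB

1 mebibyte = 0.0009765625 GiB.
Thus 98500 × 0.0009765625 ≈ 96.2 GiB.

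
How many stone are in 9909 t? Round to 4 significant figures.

1 t = 157.473 stone.
Then 9909 × 157.473 ≈ 1.560e+6 st.

1.560e+6 st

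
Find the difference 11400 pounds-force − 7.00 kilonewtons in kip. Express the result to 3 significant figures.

9.83 kip

11400 lbf = 11.4000 kip and 7.00 kN = 1.57366 kip.
11.4000 − 1.57366 ≈ 9.83 kip.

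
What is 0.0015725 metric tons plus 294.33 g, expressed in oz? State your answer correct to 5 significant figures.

0.0015725 t = 55.468305 oz and 294.33 g = 10.382185 oz.
55.468305 + 10.382185 ≈ 65.850 oz.

65.850 ounces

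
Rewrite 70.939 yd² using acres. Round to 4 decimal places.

0.0147 acres

1 yd² = 0.000206612 acre.
Then 70.939 × 0.000206612 ≈ 0.0147 acre.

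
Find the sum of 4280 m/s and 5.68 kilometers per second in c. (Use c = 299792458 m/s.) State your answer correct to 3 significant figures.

3.32e-5 times the speed of light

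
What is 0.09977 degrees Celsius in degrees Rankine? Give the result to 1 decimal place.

491.8 °R

°R = (°C + 273.15) × 9/5.
Applying the formula gives 491.8 °R.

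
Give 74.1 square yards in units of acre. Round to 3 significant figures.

1 yd² = 0.000206612 acres.
74.1 × 0.000206612 ≈ 0.0153 acre.

0.0153 acres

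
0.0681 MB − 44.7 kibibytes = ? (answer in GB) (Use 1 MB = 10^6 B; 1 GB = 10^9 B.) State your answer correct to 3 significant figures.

2.23 × 10^-5 GB

0.0681 MB = 6.81000 × 10^-5 GB and 44.7 KiB = 4.57728 × 10^-5 GB.
6.81000 × 10^-5 − 4.57728 × 10^-5 ≈ 2.23 × 10^-5 GB.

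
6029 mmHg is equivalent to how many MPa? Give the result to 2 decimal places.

0.80 MPa

1 millimeter of mercury = 0.000133322 MPa.
6029 × 0.000133322 ≈ 0.80 MPa.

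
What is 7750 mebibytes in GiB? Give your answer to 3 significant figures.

1 mebibyte = 0.0009765625 gibibytes.
So 7750 × 0.0009765625 ≈ 7.57 GiB.

7.57 GiB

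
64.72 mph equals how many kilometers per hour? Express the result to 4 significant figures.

104.2 km/h

1 mile per hour = 1.60934 km/h.
Then 64.72 × 1.60934 ≈ 104.2 km/h.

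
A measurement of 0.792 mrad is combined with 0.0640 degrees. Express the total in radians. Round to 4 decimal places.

0.0019 radians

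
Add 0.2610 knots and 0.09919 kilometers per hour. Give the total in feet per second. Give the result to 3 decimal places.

0.531 feet per second

0.2610 kn = 0.440518 ft/s and 0.09919 km/h = 0.0903963 ft/s.
0.440518 + 0.0903963 ≈ 0.531 ft/s.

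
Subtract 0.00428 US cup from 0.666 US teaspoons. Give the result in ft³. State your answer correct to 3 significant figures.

0.666 US tsp = 0.000115926 ft³ and 0.00428 US cup = 3.57595 × 10^-5 ft³.
0.000115926 − 3.57595 × 10^-5 ≈ 8.02 × 10^-5 ft³.

8.02 × 10^-5 cubic feet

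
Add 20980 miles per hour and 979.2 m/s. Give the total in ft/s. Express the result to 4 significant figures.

20980 mph = 30770.7 ft/s and 979.2 m/s = 3212.60 ft/s.
30770.7 + 3212.60 ≈ 33980 ft/s.

33980 ft/s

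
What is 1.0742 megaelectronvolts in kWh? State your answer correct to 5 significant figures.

4.7807e-20 kilowatt-hours

1 megaelectronvolt = 4.45049e-20 kWh.
Thus 1.0742 × 4.45049e-20 ≈ 4.7807e-20 kWh.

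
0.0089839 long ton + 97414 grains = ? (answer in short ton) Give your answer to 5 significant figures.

0.0089839 long ton = 0.0100620 short ton and 97414 gr = 0.00695814 short ton.
0.0100620 + 0.00695814 ≈ 0.017020 short ton.

0.017020 short ton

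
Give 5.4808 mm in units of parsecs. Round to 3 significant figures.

1.78e-19 pc

1 mm = 3.24078e-20 pc.
5.4808 × 3.24078e-20 ≈ 1.78e-19 pc.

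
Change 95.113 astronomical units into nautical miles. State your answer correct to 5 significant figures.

1 astronomical unit = 8.07764 × 10^7 nautical miles.
So 95.113 × 8.07764 × 10^7 ≈ 7.6829 × 10^9 nmi.

7.6829 × 10^9 nmi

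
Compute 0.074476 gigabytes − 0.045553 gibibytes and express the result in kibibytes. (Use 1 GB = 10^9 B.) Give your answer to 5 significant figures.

24965 kibibytes

0.074476 GB = 72730.5 KiB and 0.045553 GiB = 47765.8 KiB.
72730.5 − 47765.8 ≈ 24965 KiB.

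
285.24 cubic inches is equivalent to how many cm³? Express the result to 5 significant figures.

4674.2 cm³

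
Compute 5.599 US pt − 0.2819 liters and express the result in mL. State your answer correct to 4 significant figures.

2367 mL

5.599 US pt = 2649.32 mL and 0.2819 L = 281.900 mL.
2649.32 − 281.900 ≈ 2367 mL.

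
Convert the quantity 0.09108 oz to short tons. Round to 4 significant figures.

1 ounce = 3.12500e-5 short tons.
Then 0.09108 × 3.12500e-5 ≈ 2.846e-6 short ton.

2.846e-6 short ton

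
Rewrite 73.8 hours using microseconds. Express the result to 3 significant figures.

2.66 × 10^11 μs

1 h = 3.60000 × 10^9 μs.
73.8 × 3.60000 × 10^9 ≈ 2.66 × 10^11 μs.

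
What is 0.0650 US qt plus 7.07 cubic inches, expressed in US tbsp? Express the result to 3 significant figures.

12.0 US tbsp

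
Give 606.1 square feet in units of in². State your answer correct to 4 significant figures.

1 square foot = 144.000 in².
606.1 × 144.000 ≈ 87280 in².

87280 square inches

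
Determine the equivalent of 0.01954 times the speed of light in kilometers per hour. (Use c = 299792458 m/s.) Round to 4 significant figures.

1 speed of light = 1.07925e+9 km/h.
0.01954 × 1.07925e+9 ≈ 2.109e+7 km/h.

2.109e+7 km/h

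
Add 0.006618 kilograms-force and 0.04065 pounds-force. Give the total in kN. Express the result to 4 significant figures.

0.0002457 kN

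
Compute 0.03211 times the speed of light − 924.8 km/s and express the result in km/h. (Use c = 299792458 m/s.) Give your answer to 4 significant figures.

0.03211 c = 3.46548e+7 km/h and 924.8 km/s = 3.32928e+6 km/h.
3.46548e+7 − 3.32928e+6 ≈ 3.133e+7 km/h.

3.133e+7 kilometers per hour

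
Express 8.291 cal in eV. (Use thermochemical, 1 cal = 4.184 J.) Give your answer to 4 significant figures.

2.165e+20 eV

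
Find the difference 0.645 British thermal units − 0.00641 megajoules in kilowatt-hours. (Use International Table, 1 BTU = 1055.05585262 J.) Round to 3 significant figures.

-0.00159 kilowatt-hours

0.645 BTU = 0.000189031 kWh and 0.00641 MJ = 0.00178056 kWh.
0.000189031 − 0.00178056 ≈ -0.00159 kWh.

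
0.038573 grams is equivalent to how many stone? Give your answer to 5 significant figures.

6.0742 × 10^-6 stone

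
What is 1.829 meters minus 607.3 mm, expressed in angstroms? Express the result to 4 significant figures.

1.829 m = 1.82900 × 10^10 Å and 607.3 mm = 6.07300 × 10^9 Å.
1.82900 × 10^10 − 6.07300 × 10^9 ≈ 1.222 × 10^10 Å.

1.222 × 10^10 Å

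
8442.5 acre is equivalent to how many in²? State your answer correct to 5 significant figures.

5.2957e+10 in²

1 acre = 6.27264e+6 in².
8442.5 × 6.27264e+6 ≈ 5.2957e+10 in².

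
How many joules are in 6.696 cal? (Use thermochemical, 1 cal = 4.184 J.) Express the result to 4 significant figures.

1 cal = 4.18400 joules.
So 6.696 × 4.18400 ≈ 28.02 J.

28.02 J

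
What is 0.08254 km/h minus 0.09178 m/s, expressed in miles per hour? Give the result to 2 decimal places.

-0.15 miles per hour

0.08254 km/h = 0.0512880 mph and 0.09178 m/s = 0.205306 mph.
0.0512880 − 0.205306 ≈ -0.15 mph.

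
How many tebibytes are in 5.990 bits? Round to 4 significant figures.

6.810 × 10^-13 TiB

1 bit = 1.13687 × 10^-13 TiB.
5.990 × 1.13687 × 10^-13 ≈ 6.810 × 10^-13 TiB.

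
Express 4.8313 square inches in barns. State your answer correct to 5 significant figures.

3.1170e+25 barns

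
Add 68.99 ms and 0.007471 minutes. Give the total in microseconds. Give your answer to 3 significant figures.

68.99 ms = 68990.0 μs and 0.007471 min = 448260 μs.
68990.0 + 448260 ≈ 517000 μs.

517000 microseconds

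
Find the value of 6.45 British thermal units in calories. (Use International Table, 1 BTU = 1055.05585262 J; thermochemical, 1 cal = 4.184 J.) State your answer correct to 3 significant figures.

1 British thermal unit = 252.164 cal.
Then 6.45 × 252.164 ≈ 1630 cal.

1630 calories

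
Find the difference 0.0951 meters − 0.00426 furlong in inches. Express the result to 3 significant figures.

0.0951 m = 3.74409 in and 0.00426 furlong = 33.7392 in.
3.74409 − 33.7392 ≈ -30.0 in.

-30.0 in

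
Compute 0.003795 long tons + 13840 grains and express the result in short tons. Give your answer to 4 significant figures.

0.003795 long ton = 0.00425040 short ton and 13840 gr = 0.000988571 short ton.
0.00425040 + 0.000988571 ≈ 0.005239 short ton.

0.005239 short ton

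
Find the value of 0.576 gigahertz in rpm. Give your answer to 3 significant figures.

1 gigahertz = 6.00000 × 10^10 rpm.
Then 0.576 × 6.00000 × 10^10 ≈ 3.46 × 10^10 rpm.

3.46 × 10^10 rpm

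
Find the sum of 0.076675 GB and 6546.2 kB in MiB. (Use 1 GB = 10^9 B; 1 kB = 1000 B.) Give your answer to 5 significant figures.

0.076675 GB = 73.1230 MiB and 6546.2 kB = 6.24294 MiB.
73.1230 + 6.24294 ≈ 79.366 MiB.

79.366 mebibytes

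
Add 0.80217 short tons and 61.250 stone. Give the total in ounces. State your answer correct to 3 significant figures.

0.80217 short ton = 25669.4 oz and 61.250 st = 13720.0 oz.
25669.4 + 13720.0 ≈ 39400 oz.

39400 oz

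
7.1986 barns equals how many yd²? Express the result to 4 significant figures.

8.609e-28 yd²

1 barn = 1.19599e-28 square yards.
Thus 7.1986 × 1.19599e-28 ≈ 8.609e-28 yd².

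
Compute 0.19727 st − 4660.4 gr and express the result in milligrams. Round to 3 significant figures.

951000 mg

0.19727 st = 1.25272e+6 mg and 4660.4 gr = 301989 mg.
1.25272e+6 − 301989 ≈ 951000 mg.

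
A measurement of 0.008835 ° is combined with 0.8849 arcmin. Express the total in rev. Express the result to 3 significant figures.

6.55e-5 revolutions

0.008835 ° = 2.45417e-5 rev and 0.8849 arcmin = 4.09676e-5 rev.
2.45417e-5 + 4.09676e-5 ≈ 6.55e-5 rev.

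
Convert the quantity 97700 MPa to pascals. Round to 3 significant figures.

9.77e+10 Pa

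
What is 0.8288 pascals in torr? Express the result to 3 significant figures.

1 Pa = 0.00750062 torr.
Thus 0.8288 × 0.00750062 ≈ 0.00622 torr.

0.00622 torr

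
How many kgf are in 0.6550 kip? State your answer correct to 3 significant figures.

1 kip = 453.592 kilograms-force.
Thus 0.6550 × 453.592 ≈ 297 kgf.

297 kgf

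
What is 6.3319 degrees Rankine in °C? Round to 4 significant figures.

-269.6 °C

°R = (°C + 273.15) × 9/5.
Applying the formula gives -269.6 °C.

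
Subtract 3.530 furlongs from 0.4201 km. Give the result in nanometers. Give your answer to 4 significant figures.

0.4201 km = 4.20100 × 10^11 nm and 3.530 furlong = 7.10123 × 10^11 nm.
4.20100 × 10^11 − 7.10123 × 10^11 ≈ -2.900 × 10^11 nm.

-2.900 × 10^11 nm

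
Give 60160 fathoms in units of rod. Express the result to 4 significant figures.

1 fathom = 0.363636 rod.
60160 × 0.363636 ≈ 21880 rod.

21880 rod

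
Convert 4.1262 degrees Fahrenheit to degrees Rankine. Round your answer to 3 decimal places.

463.796 degrees Rankine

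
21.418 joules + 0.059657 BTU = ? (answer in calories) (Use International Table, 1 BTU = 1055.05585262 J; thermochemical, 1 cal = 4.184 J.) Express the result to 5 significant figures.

21.418 J = 5.11902 cal and 0.059657 BTU = 15.0434 cal.
5.11902 + 15.0434 ≈ 20.162 cal.

20.162 calories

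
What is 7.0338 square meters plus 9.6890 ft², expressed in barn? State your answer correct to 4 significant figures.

7.0338 m² = 7.03380e+28 barn and 9.6890 ft² = 9.00138e+27 barn.
7.03380e+28 + 9.00138e+27 ≈ 7.934e+28 barn.

7.934e+28 barn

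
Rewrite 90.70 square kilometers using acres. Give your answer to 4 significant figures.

22410 acre

1 km² = 247.105 acre.
So 90.70 × 247.105 ≈ 22410 acre.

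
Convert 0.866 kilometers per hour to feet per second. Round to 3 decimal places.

0.789 ft/s

1 kilometer per hour = 0.911344 feet per second.
Thus 0.866 × 0.911344 ≈ 0.789 ft/s.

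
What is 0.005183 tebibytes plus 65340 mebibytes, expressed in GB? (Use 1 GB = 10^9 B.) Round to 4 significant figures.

74.21 GB

0.005183 TiB = 5.69877 GB and 65340 MiB = 68.5140 GB.
5.69877 + 68.5140 ≈ 74.21 GB.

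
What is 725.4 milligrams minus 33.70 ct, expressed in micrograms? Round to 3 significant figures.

725.4 mg = 725400 μg and 33.70 ct = 6.74000 × 10^6 μg.
725400 − 6.74000 × 10^6 ≈ -6.01 × 10^6 μg.

-6.01 × 10^6 μg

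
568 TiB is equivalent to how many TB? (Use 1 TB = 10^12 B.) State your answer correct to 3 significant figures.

1 tebibyte = 1.09951 TB.
Then 568 × 1.09951 ≈ 625 TB.

625 terabytes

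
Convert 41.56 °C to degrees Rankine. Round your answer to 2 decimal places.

°R = (°C + 273.15) × 9/5.
Applying the formula gives 566.48 °R.

566.48 degrees Rankine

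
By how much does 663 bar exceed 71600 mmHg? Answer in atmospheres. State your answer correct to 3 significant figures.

560 atm

663 bar = 654.330 atm and 71600 mmHg = 94.2105 atm.
654.330 − 94.2105 ≈ 560 atm.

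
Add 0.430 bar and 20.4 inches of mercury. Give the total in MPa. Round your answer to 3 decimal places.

0.430 bar = 0.0430000 MPa and 20.4 inHg = 0.0690823 MPa.
0.0430000 + 0.0690823 ≈ 0.112 MPa.

0.112 megapascals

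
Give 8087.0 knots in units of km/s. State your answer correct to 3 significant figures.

4.16 kilometers per second

1 kn = 0.000514444 kilometers per second.
Thus 8087.0 × 0.000514444 ≈ 4.16 km/s.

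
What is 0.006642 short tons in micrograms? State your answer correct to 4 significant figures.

1 short ton = 9.07185 × 10^11 micrograms.
0.006642 × 9.07185 × 10^11 ≈ 6.026 × 10^9 μg.

6.026 × 10^9 μg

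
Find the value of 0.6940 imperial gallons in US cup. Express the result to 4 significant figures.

1 imp gal = 19.2152 US cup.
So 0.6940 × 19.2152 ≈ 13.34 US cup.

13.34 US cups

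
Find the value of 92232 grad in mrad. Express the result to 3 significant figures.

1.45 × 10^6 mrad

1 grad = 15.7080 milliradians.
Then 92232 × 15.7080 ≈ 1.45 × 10^6 mrad.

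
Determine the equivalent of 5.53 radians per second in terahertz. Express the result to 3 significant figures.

8.80 × 10^-13 terahertz

1 radian per second = 1.59155 × 10^-13 THz.
So 5.53 × 1.59155 × 10^-13 ≈ 8.80 × 10^-13 THz.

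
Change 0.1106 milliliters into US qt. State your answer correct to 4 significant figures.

0.0001169 US quarts

1 milliliter = 0.00105669 US quarts.
Then 0.1106 × 0.00105669 ≈ 0.0001169 US qt.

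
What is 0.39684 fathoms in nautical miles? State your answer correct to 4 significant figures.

0.0003919 nautical miles

1 fathom = 0.000987473 nautical miles.
Then 0.39684 × 0.000987473 ≈ 0.0003919 nmi.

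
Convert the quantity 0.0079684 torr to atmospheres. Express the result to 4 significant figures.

1 torr = 0.00131579 atm.
0.0079684 × 0.00131579 ≈ 1.048 × 10^-5 atm.

1.048 × 10^-5 atmospheres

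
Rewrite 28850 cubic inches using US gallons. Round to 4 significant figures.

1 cubic inch = 0.00432900 US gallons.
Then 28850 × 0.00432900 ≈ 124.9 US gal.

124.9 US gallons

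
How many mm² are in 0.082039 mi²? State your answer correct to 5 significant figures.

2.1248 × 10^11 mm²

1 square mile = 2.58999 × 10^12 mm².
Then 0.082039 × 2.58999 × 10^12 ≈ 2.1248 × 10^11 mm².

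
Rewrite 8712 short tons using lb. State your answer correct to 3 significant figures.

1.74 × 10^7 pounds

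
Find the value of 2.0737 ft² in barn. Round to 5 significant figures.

1.9265 × 10^27 barn

1 square foot = 9.29030 × 10^26 barns.
Thus 2.0737 × 9.29030 × 10^26 ≈ 1.9265 × 10^27 barn.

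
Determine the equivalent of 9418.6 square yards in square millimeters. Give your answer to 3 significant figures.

1 yd² = 836127 square millimeters.
Then 9418.6 × 836127 ≈ 7.88 × 10^9 mm².

7.88 × 10^9 mm²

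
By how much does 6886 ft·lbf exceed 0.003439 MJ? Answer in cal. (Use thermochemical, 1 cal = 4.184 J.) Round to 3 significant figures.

6886 ft·lbf = 2231.40 cal and 0.003439 MJ = 821.941 cal.
2231.40 − 821.941 ≈ 1410 cal.

1410 cal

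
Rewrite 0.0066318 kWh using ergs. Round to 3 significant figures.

2.39e+11 erg

1 kWh = 3.60000e+13 erg.
0.0066318 × 3.60000e+13 ≈ 2.39e+11 erg.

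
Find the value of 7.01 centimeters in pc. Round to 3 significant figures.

1 centimeter = 3.24078 × 10^-19 parsecs.
Thus 7.01 × 3.24078 × 10^-19 ≈ 2.27 × 10^-18 pc.

2.27 × 10^-18 pc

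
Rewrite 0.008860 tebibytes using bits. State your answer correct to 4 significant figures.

7.793e+10 bits

1 tebibyte = 8.79609e+12 bits.
So 0.008860 × 8.79609e+12 ≈ 7.793e+10 bit.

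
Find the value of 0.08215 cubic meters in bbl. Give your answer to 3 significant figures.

1 cubic meter = 6.28981 bbl.
0.08215 × 6.28981 ≈ 0.517 bbl.

0.517 oil barrels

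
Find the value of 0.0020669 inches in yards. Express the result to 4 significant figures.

1 in = 0.0277778 yards.
So 0.0020669 × 0.0277778 ≈ 5.741e-5 yd.

5.741e-5 yd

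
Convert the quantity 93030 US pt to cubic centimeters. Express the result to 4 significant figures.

4.402 × 10^7 cubic centimeters

1 US pint = 473.176 cm³.
93030 × 473.176 ≈ 4.402 × 10^7 cm³.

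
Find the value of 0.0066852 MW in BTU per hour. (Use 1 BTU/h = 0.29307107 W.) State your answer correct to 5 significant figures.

22811 BTU/h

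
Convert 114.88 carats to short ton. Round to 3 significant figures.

1 ct = 2.20462e-7 short ton.
114.88 × 2.20462e-7 ≈ 2.53e-5 short ton.

2.53e-5 short ton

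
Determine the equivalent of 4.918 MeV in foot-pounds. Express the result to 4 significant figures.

1 MeV = 1.18170e-13 foot-pounds.
Then 4.918 × 1.18170e-13 ≈ 5.812e-13 ft·lbf.

5.812e-13 ft·lbf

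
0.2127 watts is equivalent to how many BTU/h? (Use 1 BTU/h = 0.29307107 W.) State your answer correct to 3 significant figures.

0.726 BTU per hour

1 watt = 3.41214 BTU/h.
Then 0.2127 × 3.41214 ≈ 0.726 BTU/h.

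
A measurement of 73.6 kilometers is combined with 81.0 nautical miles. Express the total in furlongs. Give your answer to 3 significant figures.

1110 furlong

73.6 km = 365.863 furlong and 81.0 nmi = 745.705 furlong.
365.863 + 745.705 ≈ 1110 furlong.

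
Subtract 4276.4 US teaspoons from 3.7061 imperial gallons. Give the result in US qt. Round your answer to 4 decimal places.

-4.4696 US quarts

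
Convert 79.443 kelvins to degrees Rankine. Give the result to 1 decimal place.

143.0 degrees Rankine

°R = K × 9/5.
Applying the formula gives 143.0 °R.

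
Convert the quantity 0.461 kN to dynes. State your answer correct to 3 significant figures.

4.61 × 10^7 dyn

1 kilonewton = 1.00000 × 10^8 dynes.
0.461 × 1.00000 × 10^8 ≈ 4.61 × 10^7 dyn.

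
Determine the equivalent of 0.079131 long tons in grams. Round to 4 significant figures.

80400 g

1 long ton = 1.01605 × 10^6 grams.
0.079131 × 1.01605 × 10^6 ≈ 80400 g.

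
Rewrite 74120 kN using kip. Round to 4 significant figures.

16660 kip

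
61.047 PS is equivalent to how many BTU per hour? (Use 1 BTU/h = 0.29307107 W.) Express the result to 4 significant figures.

1 PS = 2509.63 BTU per hour.
So 61.047 × 2509.63 ≈ 153200 BTU/h.

153200 BTU/h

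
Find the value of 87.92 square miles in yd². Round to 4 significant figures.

2.723e+8 square yards

1 mi² = 3.09760e+6 yd².
So 87.92 × 3.09760e+6 ≈ 2.723e+8 yd².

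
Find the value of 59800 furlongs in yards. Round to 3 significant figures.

1 furlong = 220.000 yd.
Thus 59800 × 220.000 ≈ 1.32 × 10^7 yd.

1.32 × 10^7 yd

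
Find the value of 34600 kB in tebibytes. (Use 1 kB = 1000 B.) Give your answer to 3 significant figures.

3.15 × 10^-5 TiB

1 kB = 9.09495 × 10^-10 TiB.
34600 × 9.09495 × 10^-10 ≈ 3.15 × 10^-5 TiB.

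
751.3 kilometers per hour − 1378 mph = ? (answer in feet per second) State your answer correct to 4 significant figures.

-1336 ft/s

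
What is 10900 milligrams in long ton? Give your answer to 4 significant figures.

1.073 × 10^-5 long ton

1 milligram = 9.84207 × 10^-10 long ton.
10900 × 9.84207 × 10^-10 ≈ 1.073 × 10^-5 long ton.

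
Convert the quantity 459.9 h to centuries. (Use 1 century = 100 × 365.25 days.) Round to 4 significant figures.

0.0005246 century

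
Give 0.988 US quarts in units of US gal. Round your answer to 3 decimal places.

1 US qt = 0.250000 US gallons.
Then 0.988 × 0.250000 ≈ 0.247 US gal.

0.247 US gal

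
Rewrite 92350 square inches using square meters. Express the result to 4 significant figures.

59.58 m²

1 in² = 0.000645160 square meters.
Then 92350 × 0.000645160 ≈ 59.58 m².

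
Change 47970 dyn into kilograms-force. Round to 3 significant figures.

0.0489 kgf

1 dyn = 1.01972e-6 kgf.
Thus 47970 × 1.01972e-6 ≈ 0.0489 kgf.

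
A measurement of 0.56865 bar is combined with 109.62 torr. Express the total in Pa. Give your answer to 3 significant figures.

71500 pascals

0.56865 bar = 56865.0 Pa and 109.62 torr = 14614.8 Pa.
56865.0 + 14614.8 ≈ 71500 Pa.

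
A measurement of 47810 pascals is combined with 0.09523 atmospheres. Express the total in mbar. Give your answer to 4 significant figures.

574.6 mbar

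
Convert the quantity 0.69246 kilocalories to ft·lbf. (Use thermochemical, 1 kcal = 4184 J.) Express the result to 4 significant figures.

1 kcal = 3085.96 foot-pounds.
Then 0.69246 × 3085.96 ≈ 2137 ft·lbf.

2137 foot-pounds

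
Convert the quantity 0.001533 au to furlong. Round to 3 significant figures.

1 astronomical unit = 7.43646e+8 furlong.
Then 0.001533 × 7.43646e+8 ≈ 1.14e+6 furlong.

1.14e+6 furlong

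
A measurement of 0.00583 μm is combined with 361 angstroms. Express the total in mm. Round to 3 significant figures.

0.00583 μm = 5.83000 × 10^-6 mm and 361 Å = 3.61000 × 10^-5 mm.
5.83000 × 10^-6 + 3.61000 × 10^-5 ≈ 4.19 × 10^-5 mm.

4.19 × 10^-5 mm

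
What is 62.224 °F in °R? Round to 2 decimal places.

521.89 °R

°R = °F + 459.67.
Applying the formula gives 521.89 °R.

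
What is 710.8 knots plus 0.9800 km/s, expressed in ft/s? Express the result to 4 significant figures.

4415 feet per second

710.8 kn = 1199.70 ft/s and 0.9800 km/s = 3215.22 ft/s.
1199.70 + 3215.22 ≈ 4415 ft/s.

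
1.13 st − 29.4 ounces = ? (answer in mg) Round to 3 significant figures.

6.34e+6 milligrams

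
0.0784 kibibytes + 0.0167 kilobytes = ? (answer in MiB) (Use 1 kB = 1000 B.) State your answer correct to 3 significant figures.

9.25e-5 MiB

0.0784 KiB = 7.65625e-5 MiB and 0.0167 kB = 1.59264e-5 MiB.
7.65625e-5 + 1.59264e-5 ≈ 9.25e-5 MiB.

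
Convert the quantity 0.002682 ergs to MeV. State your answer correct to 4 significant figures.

1 erg = 624151 MeV.
Then 0.002682 × 624151 ≈ 1674 MeV.

1674 megaelectronvolts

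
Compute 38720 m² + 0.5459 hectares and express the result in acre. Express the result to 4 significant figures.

10.92 acre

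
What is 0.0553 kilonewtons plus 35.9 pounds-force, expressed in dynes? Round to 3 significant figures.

0.0553 kN = 5.53000e+6 dyn and 35.9 lbf = 1.59691e+7 dyn.
5.53000e+6 + 1.59691e+7 ≈ 2.15e+7 dyn.

2.15e+7 dynes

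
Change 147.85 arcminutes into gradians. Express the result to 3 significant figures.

2.74 grad

1 arcminute = 0.0185185 grad.
Then 147.85 × 0.0185185 ≈ 2.74 grad.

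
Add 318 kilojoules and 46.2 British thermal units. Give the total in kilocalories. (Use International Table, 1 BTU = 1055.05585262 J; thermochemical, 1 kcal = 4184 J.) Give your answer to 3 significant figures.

87.7 kilocalories

318 kJ = 76.0038 kcal and 46.2 BTU = 11.6500 kcal.
76.0038 + 11.6500 ≈ 87.7 kcal.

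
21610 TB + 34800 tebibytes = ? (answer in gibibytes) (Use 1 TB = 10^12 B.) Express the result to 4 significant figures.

5.576e+7 gibibytes

21610 TB = 2.01259e+7 GiB and 34800 TiB = 3.56352e+7 GiB.
2.01259e+7 + 3.56352e+7 ≈ 5.576e+7 GiB.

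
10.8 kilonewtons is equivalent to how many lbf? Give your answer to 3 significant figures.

2430 pounds-force

1 kN = 224.809 pounds-force.
So 10.8 × 224.809 ≈ 2430 lbf.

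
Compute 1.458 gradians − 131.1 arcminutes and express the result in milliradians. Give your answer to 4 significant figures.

1.458 grad = 22.9022 mrad and 131.1 arcmin = 38.1354 mrad.
22.9022 − 38.1354 ≈ -15.23 mrad.

-15.23 milliradians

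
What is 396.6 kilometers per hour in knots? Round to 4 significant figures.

214.1 knots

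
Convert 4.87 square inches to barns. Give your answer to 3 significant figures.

3.14e+25 barn

1 square inch = 6.45160e+24 barns.
Then 4.87 × 6.45160e+24 ≈ 3.14e+25 barn.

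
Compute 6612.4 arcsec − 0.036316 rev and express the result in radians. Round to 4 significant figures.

-0.1961 rad

6612.4 arcsec = 0.0320578 rad and 0.036316 rev = 0.228180 rad.
0.0320578 − 0.228180 ≈ -0.1961 rad.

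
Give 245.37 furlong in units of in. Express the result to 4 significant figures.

1 furlong = 7920.00 in.
So 245.37 × 7920.00 ≈ 1.943 × 10^6 in.

1.943 × 10^6 in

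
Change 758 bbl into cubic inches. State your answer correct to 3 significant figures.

7.35 × 10^6 cubic inches

1 bbl = 9702.00 cubic inches.
So 758 × 9702.00 ≈ 7.35 × 10^6 in³.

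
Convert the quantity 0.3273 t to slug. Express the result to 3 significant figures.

1 t = 68.5218 slugs.
So 0.3273 × 68.5218 ≈ 22.4 slug.

22.4 slug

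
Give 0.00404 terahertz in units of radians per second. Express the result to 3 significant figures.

1 THz = 6.28319 × 10^12 rad/s.
0.00404 × 6.28319 × 10^12 ≈ 2.54 × 10^10 rad/s.

2.54 × 10^10 radians per second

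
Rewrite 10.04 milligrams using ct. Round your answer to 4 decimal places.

0.0502 ct

1 mg = 0.00500000 ct.
So 10.04 × 0.00500000 ≈ 0.0502 ct.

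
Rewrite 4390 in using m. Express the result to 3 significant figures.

1 in = 0.0254000 m.
So 4390 × 0.0254000 ≈ 112 m.

112 m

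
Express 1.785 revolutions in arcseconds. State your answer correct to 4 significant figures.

2.313e+6 arcseconds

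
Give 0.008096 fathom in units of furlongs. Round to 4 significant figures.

7.360 × 10^-5 furlong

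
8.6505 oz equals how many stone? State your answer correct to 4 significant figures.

1 ounce = 0.00446429 stone.
8.6505 × 0.00446429 ≈ 0.03862 st.

0.03862 st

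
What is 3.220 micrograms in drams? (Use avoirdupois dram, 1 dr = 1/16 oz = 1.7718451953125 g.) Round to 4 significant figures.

1 μg = 5.64383e-7 dr.
3.220 × 5.64383e-7 ≈ 1.817e-6 dr.

1.817e-6 drams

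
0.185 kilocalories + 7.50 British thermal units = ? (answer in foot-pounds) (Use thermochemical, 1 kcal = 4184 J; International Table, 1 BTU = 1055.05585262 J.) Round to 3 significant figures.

6410 ft·lbf

0.185 kcal = 570.903 ft·lbf and 7.50 BTU = 5836.27 ft·lbf.
570.903 + 5836.27 ≈ 6410 ft·lbf.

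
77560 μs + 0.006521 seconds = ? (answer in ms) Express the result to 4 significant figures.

77560 μs = 77.5600 ms and 0.006521 s = 6.52100 ms.
77.5600 + 6.52100 ≈ 84.08 ms.

84.08 ms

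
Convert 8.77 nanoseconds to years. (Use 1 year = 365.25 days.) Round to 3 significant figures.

1 ns = 3.16881e-17 years.
Then 8.77 × 3.16881e-17 ≈ 2.78e-16 yr.

2.78e-16 yr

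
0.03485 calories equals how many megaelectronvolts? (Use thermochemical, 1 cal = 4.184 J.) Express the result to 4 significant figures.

1 calorie = 2.61145e+13 MeV.
Thus 0.03485 × 2.61145e+13 ≈ 9.101e+11 MeV.

9.101e+11 MeV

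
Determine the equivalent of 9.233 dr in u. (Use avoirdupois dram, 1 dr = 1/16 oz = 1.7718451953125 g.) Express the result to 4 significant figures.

1 dram = 1.06703e+24 u.
Then 9.233 × 1.06703e+24 ≈ 9.852e+24 u.

9.852e+24 u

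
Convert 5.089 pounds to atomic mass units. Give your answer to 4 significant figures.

1.390e+27 atomic mass units

1 pound = 2.73160e+26 u.
Thus 5.089 × 2.73160e+26 ≈ 1.390e+27 u.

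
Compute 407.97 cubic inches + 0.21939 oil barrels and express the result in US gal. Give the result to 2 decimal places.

10.98 US gallons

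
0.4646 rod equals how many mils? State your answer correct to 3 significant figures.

1 rod = 198000 mil.
Thus 0.4646 × 198000 ≈ 92000 mil.

92000 mils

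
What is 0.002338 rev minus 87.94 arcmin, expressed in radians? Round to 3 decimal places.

0.002338 rev = 0.0146901 rad and 87.94 arcmin = 0.0255807 rad.
0.0146901 − 0.0255807 ≈ -0.011 rad.

-0.011 radians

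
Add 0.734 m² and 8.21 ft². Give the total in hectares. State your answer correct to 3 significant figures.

0.000150 ha

0.734 m² = 7.34000 × 10^-5 ha and 8.21 ft² = 7.62734 × 10^-5 ha.
7.34000 × 10^-5 + 7.62734 × 10^-5 ≈ 0.000150 ha.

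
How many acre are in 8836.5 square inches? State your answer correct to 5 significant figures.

1 in² = 1.59423 × 10^-7 acres.
Then 8836.5 × 1.59423 × 10^-7 ≈ 0.0014087 acre.

0.0014087 acres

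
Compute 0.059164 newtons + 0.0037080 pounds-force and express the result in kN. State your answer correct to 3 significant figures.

7.57e-5 kN

0.059164 N = 5.91640e-5 kN and 0.0037080 lbf = 1.64940e-5 kN.
5.91640e-5 + 1.64940e-5 ≈ 7.57e-5 kN.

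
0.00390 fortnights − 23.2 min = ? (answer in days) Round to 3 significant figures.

0.0385 days

0.00390 fortnight = 0.0546000 d and 23.2 min = 0.0161111 d.
0.0546000 − 0.0161111 ≈ 0.0385 d.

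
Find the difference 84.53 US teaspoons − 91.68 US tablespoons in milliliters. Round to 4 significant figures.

84.53 US tsp = 416.642 mL and 91.68 US tbsp = 1355.65 mL.
416.642 − 1355.65 ≈ -939.0 mL.

-939.0 mL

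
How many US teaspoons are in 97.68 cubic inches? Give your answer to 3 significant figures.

325 US teaspoons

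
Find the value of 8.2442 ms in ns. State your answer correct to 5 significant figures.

8.2442 × 10^6 nanoseconds

1 ms = 1.00000 × 10^6 nanoseconds.
Thus 8.2442 × 1.00000 × 10^6 ≈ 8.2442 × 10^6 ns.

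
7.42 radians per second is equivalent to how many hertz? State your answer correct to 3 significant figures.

1 rad/s = 0.159155 Hz.
So 7.42 × 0.159155 ≈ 1.18 Hz.

1.18 Hz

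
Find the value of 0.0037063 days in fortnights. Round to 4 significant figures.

0.0002647 fortnight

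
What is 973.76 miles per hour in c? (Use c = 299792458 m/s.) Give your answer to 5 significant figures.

1 mph = 1.49116 × 10^-9 times the speed of light.
Thus 973.76 × 1.49116 × 10^-9 ≈ 1.4520 × 10^-6 c.

1.4520 × 10^-6 c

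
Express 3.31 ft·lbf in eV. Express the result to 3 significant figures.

2.80e+19 eV

1 ft·lbf = 8.46235e+18 electronvolts.
3.31 × 8.46235e+18 ≈ 2.80e+19 eV.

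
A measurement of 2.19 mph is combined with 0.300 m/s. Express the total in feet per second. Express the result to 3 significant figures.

2.19 mph = 3.21200 ft/s and 0.300 m/s = 0.984252 ft/s.
3.21200 + 0.984252 ≈ 4.20 ft/s.

4.20 ft/s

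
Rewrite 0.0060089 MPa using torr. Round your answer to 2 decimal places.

45.07 torr

1 megapascal = 7500.62 torr.
0.0060089 × 7500.62 ≈ 45.07 torr.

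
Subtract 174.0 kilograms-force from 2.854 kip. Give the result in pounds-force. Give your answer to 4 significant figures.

2470 lbf

2.854 kip = 2854.00 lbf and 174.0 kgf = 383.604 lbf.
2854.00 − 383.604 ≈ 2470 lbf.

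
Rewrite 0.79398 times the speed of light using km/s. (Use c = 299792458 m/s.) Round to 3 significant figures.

238000 km/s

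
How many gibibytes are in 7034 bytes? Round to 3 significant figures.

1 B = 9.31323e-10 gibibytes.
So 7034 × 9.31323e-10 ≈ 6.55e-6 GiB.

6.55e-6 gibibytes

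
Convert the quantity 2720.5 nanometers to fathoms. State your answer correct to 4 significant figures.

1 nanometer = 5.46807 × 10^-10 fathoms.
2720.5 × 5.46807 × 10^-10 ≈ 1.488 × 10^-6 fathom.

1.488 × 10^-6 fathoms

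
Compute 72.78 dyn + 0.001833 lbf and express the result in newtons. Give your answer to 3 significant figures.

0.00888 N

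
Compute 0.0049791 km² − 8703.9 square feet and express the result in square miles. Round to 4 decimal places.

0.0049791 km² = 0.00192244 mi² and 8703.9 ft² = 0.000312209 mi².
0.00192244 − 0.000312209 ≈ 0.0016 mi².

0.0016 mi²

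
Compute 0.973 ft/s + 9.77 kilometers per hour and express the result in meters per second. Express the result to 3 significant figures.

0.973 ft/s = 0.296570 m/s and 9.77 km/h = 2.71389 m/s.
0.296570 + 2.71389 ≈ 3.01 m/s.

3.01 m/s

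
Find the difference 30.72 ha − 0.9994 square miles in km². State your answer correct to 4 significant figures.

30.72 ha = 0.307200 km² and 0.9994 mi² = 2.58843 km².
0.307200 − 2.58843 ≈ -2.281 km².

-2.281 km²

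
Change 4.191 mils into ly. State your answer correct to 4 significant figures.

1.125e-20 light-years

1 mil = 2.68478e-21 light-years.
So 4.191 × 2.68478e-21 ≈ 1.125e-20 ly.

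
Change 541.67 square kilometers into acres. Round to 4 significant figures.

133800 acre

1 square kilometer = 247.105 acre.
So 541.67 × 247.105 ≈ 133800 acre.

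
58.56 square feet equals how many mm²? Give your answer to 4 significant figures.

5.440e+6 mm²

1 square foot = 92903.0 square millimeters.
So 58.56 × 92903.0 ≈ 5.440e+6 mm².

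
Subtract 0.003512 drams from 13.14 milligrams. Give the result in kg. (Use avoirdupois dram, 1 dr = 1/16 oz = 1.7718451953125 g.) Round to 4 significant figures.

6.917e-6 kilograms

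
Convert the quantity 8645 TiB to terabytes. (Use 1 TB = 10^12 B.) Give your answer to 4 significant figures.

1 tebibyte = 1.09951 TB.
Then 8645 × 1.09951 ≈ 9505 TB.

9505 TB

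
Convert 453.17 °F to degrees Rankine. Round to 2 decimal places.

912.84 °R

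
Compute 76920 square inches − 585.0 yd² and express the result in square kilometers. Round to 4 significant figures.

76920 in² = 4.96257 × 10^-5 km² and 585.0 yd² = 0.000489135 km².
4.96257 × 10^-5 − 0.000489135 ≈ -0.0004395 km².

-0.0004395 km²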